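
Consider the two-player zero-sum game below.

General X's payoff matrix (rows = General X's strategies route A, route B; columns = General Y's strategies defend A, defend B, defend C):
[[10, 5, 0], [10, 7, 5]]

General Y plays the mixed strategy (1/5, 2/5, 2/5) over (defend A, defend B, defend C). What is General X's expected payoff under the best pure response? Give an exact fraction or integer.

route A: (10)·(1/5) + (5)·(2/5) + (0)·(2/5) = 4.
route B: (10)·(1/5) + (7)·(2/5) + (5)·(2/5) = 34/5.
The best pure response is route B with expected payoff 34/5.

34/5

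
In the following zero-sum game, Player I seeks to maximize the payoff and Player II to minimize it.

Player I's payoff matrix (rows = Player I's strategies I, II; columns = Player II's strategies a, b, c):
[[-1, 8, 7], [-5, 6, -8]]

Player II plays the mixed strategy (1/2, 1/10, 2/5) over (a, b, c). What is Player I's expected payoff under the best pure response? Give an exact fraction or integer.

I: (-1)·(1/2) + (8)·(1/10) + (7)·(2/5) = 31/10.
II: (-5)·(1/2) + (6)·(1/10) + (-8)·(2/5) = -51/10.
The best pure response is I with expected payoff 31/10.

31/10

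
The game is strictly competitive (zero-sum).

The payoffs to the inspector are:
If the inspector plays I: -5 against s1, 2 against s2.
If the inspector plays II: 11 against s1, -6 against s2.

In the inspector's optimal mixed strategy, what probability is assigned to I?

17/24

Row minima are -5 and -6, so the inspector's maximin is -5; column maxima are 11 and 2, so the inspectee's minimax is 2. These differ, so the equilibrium is in mixed strategies.
Let the inspector play I with probability p. The inspectee is indifferent when −5p + 11(1−p) = 2p − 6(1−p), giving p = 17/24.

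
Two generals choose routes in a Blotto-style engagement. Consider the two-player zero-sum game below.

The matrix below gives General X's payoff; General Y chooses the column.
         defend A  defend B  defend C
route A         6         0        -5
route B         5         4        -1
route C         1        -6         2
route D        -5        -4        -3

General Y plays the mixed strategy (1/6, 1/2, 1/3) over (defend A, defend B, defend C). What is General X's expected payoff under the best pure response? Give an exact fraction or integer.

5/2

route A: (6)·(1/6) + (0)·(1/2) + (-5)·(1/3) = -2/3.
route B: (5)·(1/6) + (4)·(1/2) + (-1)·(1/3) = 5/2.
route C: (1)·(1/6) + (-6)·(1/2) + (2)·(1/3) = -13/6.
route D: (-5)·(1/6) + (-4)·(1/2) + (-3)·(1/3) = -23/6.
The best pure response is route B with expected payoff 5/2.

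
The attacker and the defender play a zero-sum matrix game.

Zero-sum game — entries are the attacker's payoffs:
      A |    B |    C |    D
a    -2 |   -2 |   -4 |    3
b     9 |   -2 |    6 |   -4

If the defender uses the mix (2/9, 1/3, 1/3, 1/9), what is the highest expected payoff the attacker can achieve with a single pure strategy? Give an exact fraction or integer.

26/9

a: (-2)·(2/9) + (-2)·(1/3) + (-4)·(1/3) + (3)·(1/9) = -19/9.
b: (9)·(2/9) + (-2)·(1/3) + (6)·(1/3) + (-4)·(1/9) = 26/9.
The best pure response is b with expected payoff 26/9.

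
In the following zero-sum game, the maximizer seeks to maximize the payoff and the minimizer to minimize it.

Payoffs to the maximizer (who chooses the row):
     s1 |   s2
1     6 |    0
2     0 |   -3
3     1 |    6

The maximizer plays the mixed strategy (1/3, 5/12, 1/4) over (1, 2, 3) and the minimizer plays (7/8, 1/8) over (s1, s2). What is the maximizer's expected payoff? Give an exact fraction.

Against (7/8, 1/8), each row's expected payoff is 1: 21/4; 2: -3/8; 3: 13/8.
Taking the (1/3, 5/12, 1/4)-weighted average: (1/3)·(21/4) + (5/12)·(-3/8) + (1/4)·(13/8) = 2.

2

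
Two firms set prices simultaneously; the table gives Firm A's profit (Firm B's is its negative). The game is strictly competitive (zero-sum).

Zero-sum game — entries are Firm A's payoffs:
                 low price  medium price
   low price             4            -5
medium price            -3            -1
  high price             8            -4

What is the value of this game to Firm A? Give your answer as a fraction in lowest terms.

-10/7

Row low price is strictly dominated by row high price, so Firm A never plays it.
The remaining 2×2 game on (medium price, high price) × (low price, medium price) has no saddle point. Let Firm A play medium price with probability p; indifference gives −3p + 8(1−p) = −p − 4(1−p), so p = 6/7.
Similarly Firm B's optimal q on low price is 3/14, and the value is -3·(3/14) + (-1)·(11/14) = -10/7.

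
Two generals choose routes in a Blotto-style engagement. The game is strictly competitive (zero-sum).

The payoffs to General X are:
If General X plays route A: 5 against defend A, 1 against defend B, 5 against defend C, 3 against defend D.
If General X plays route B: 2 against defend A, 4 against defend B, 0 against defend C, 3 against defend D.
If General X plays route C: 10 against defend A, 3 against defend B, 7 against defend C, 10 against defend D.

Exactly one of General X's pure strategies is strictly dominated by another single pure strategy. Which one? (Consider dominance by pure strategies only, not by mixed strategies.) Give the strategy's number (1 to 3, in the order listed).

1

Compare route A with route C: 10 > 5, 3 > 1, 7 > 5, 10 > 3.
So route C strictly dominates route A for General X; route A is strictly dominated.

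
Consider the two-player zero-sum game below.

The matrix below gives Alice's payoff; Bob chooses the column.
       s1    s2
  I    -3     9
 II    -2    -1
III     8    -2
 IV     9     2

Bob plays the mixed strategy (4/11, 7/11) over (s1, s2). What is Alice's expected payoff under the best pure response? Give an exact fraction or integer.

51/11

I: (-3)·(4/11) + (9)·(7/11) = 51/11.
II: (-2)·(4/11) + (-1)·(7/11) = -15/11.
III: (8)·(4/11) + (-2)·(7/11) = 18/11.
IV: (9)·(4/11) + (2)·(7/11) = 50/11.
The best pure response is I with expected payoff 51/11.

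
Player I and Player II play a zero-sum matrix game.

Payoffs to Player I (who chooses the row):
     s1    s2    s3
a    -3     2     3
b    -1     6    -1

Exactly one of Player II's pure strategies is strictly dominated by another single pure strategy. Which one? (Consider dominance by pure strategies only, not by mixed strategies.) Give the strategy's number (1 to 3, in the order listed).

2

Player II prefers columns that give Player I less. Compare s2 with s1: -3 < 2, -1 < 6.
So s1 strictly dominates s2 for Player II; s2 is strictly dominated.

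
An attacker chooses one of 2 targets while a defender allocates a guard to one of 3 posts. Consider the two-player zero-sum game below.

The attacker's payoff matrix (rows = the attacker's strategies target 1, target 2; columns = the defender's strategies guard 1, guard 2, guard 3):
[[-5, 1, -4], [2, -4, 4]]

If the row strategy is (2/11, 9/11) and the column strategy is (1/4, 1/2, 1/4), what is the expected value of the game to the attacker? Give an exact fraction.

-8/11

Against (1/4, 1/2, 1/4), each row's expected payoff is target 1: -7/4; target 2: -1/2.
Taking the (2/11, 9/11)-weighted average: (2/11)·(-7/4) + (9/11)·(-1/2) = -8/11.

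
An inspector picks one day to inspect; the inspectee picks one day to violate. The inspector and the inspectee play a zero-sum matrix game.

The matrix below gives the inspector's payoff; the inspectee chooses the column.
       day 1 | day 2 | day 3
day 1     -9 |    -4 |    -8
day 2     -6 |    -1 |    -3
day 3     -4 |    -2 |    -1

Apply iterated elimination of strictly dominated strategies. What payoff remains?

-4

Row day 1 is strictly dominated by row day 2 (-6>-9, -1>-4, -3>-8); eliminate day 1.
Column day 2 is strictly dominated by day 1 for the inspectee (-6<-1, -4<-2); eliminate day 2.
Row day 2 is strictly dominated by row day 3 (-4>-6, -1>-3); eliminate day 2.
Column day 3 is strictly dominated by day 1 for the inspectee (-4<-1); eliminate day 3.
Only (day 3, day 1) remains, with payoff -4.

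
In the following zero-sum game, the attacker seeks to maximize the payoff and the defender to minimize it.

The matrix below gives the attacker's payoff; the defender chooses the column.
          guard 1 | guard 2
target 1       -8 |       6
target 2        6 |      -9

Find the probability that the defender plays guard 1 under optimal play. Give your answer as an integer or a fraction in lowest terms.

15/29

Row minima are -8 and -9, so the attacker's maximin is -8; column maxima are 6 and 6, so the defender's minimax is 6. These differ, so the equilibrium is in mixed strategies.
Let the defender play guard 1 with probability q. The attacker is indifferent when −8q + 6(1−q) = 6q − 9(1−q), giving q = 15/29.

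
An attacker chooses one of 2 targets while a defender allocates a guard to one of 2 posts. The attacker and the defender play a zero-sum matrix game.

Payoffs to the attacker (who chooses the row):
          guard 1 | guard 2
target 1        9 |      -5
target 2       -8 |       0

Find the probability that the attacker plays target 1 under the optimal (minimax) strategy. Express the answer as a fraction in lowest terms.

Row minima are -5 and -8, so the attacker's maximin is -5; column maxima are 9 and 0, so the defender's minimax is 0. These differ, so the equilibrium is in mixed strategies.
Let the attacker play target 1 with probability p. The defender is indifferent when 9p − 8(1−p) = −5p, giving p = 4/11.

4/11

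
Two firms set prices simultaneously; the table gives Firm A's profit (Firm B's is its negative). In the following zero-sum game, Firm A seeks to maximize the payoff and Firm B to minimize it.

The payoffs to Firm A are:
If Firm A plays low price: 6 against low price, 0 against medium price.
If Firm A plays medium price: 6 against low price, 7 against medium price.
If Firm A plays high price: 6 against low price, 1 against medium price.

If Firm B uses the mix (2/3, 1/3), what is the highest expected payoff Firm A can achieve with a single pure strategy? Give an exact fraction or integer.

low price: (6)·(2/3) + (0)·(1/3) = 4.
medium price: (6)·(2/3) + (7)·(1/3) = 19/3.
high price: (6)·(2/3) + (1)·(1/3) = 13/3.
The best pure response is medium price with expected payoff 19/3.

19/3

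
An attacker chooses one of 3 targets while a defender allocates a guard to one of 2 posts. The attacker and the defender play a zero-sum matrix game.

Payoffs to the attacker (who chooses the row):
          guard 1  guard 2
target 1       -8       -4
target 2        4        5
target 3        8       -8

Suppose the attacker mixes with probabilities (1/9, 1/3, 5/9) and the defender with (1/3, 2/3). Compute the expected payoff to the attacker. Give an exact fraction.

Against (1/3, 2/3), each row's expected payoff is target 1: -16/3; target 2: 14/3; target 3: -8/3.
Taking the (1/9, 1/3, 5/9)-weighted average: (1/9)·(-16/3) + (1/3)·(14/3) + (5/9)·(-8/3) = -14/27.

-14/27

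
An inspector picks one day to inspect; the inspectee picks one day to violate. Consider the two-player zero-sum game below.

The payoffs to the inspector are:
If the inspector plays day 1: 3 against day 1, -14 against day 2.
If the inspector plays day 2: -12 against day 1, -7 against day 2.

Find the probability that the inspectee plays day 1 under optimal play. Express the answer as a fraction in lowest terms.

7/22

Row minima are -14 and -12, so the inspector's maximin is -12; column maxima are 3 and -7, so the inspectee's minimax is -7. These differ, so the equilibrium is in mixed strategies.
Let the inspectee play day 1 with probability q. The inspector is indifferent when 3q − 14(1−q) = −12q − 7(1−q), giving q = 7/22.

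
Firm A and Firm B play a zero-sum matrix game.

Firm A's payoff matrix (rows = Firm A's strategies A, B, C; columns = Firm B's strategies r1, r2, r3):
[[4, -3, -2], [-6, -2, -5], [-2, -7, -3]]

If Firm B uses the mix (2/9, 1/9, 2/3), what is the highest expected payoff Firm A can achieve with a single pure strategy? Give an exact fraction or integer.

-7/9

A: (4)·(2/9) + (-3)·(1/9) + (-2)·(2/3) = -7/9.
B: (-6)·(2/9) + (-2)·(1/9) + (-5)·(2/3) = -44/9.
C: (-2)·(2/9) + (-7)·(1/9) + (-3)·(2/3) = -29/9.
The best pure response is A with expected payoff -7/9.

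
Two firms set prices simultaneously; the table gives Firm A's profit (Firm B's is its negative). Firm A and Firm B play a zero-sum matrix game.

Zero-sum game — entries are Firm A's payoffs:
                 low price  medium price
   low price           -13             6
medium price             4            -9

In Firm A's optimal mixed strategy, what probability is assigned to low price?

13/32

Row minima are -13 and -9, so Firm A's maximin is -9; column maxima are 4 and 6, so Firm B's minimax is 4. These differ, so the equilibrium is in mixed strategies.
Let Firm A play low price with probability p. Firm B is indifferent when −13p + 4(1−p) = 6p − 9(1−p), giving p = 13/32.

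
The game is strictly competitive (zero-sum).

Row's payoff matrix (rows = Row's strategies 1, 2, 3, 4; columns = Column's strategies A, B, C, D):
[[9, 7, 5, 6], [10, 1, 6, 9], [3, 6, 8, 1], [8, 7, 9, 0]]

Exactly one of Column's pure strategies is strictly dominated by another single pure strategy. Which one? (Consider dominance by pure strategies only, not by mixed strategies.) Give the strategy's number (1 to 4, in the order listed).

Column prefers columns that give Row less. Compare A with D: 6 < 9, 9 < 10, 1 < 3, 0 < 8.
So D strictly dominates A for Column; A is strictly dominated.

1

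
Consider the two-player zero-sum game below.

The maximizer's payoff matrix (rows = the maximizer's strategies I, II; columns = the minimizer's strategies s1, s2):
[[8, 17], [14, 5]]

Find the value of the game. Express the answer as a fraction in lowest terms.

Row minima are 8 and 5, so the maximizer's maximin is 8; column maxima are 14 and 17, so the minimizer's minimax is 14. These differ, so the equilibrium is in mixed strategies.
Let the maximizer play I with probability p. The minimizer is indifferent when 8p + 14(1−p) = 17p + 5(1−p), giving p = 1/2.
Let the minimizer play s1 with probability q. The maximizer is indifferent when 8q + 17(1−q) = 14q + 5(1−q), giving q = 2/3.
The value is 8·(2/3) + (17)·(1/3) = 11.

11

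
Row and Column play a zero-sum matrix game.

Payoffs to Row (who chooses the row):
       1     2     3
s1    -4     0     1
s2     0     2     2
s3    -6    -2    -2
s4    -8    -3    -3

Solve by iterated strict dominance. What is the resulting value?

0

Row s1 is strictly dominated by row s2 (0>-4, 2>0, 2>1); eliminate s1.
Column 3 is strictly dominated by 1 for Column (0<2, -6<-2, -8<-3); eliminate 3.
Row s3 is strictly dominated by row s2 (0>-6, 2>-2); eliminate s3.
Row s4 is strictly dominated by row s2 (0>-8, 2>-3); eliminate s4.
Column 2 is strictly dominated by 1 for Column (0<2); eliminate 2.
Only (s2, 1) remains, with payoff 0.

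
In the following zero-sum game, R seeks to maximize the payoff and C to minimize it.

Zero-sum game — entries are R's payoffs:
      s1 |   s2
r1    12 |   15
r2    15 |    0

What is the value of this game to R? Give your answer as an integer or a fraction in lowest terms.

25/2

Row minima are 12 and 0, so R's maximin is 12; column maxima are 15 and 15, so C's minimax is 15. These differ, so the equilibrium is in mixed strategies.
Let R play r1 with probability p. C is indifferent when 12p + 15(1−p) = 15p, giving p = 5/6.
Let C play s1 with probability q. R is indifferent when 12q + 15(1−q) = 15q, giving q = 5/6.
The value is 12·(5/6) + (15)·(1/6) = 25/2.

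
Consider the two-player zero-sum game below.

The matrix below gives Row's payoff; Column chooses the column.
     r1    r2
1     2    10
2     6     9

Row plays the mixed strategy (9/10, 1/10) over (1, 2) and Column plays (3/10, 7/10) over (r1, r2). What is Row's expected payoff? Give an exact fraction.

Against (3/10, 7/10), each row's expected payoff is 1: 38/5; 2: 81/10.
Taking the (9/10, 1/10)-weighted average: (9/10)·(38/5) + (1/10)·(81/10) = 153/20.

153/20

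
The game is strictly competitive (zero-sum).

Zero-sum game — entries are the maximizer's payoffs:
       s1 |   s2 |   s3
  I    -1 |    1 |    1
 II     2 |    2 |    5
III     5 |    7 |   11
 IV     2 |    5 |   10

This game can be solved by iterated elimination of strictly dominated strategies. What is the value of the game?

5

Column s3 is strictly dominated by s1 for the minimizer (-1<1, 2<5, 5<11, 2<10); eliminate s3.
Row IV is strictly dominated by row III (5>2, 7>5); eliminate IV.
Row II is strictly dominated by row III (5>2, 7>2); eliminate II.
Row I is strictly dominated by row III (5>-1, 7>1); eliminate I.
Column s2 is strictly dominated by s1 for the minimizer (5<7); eliminate s2.
Only (III, s1) remains, with payoff 5.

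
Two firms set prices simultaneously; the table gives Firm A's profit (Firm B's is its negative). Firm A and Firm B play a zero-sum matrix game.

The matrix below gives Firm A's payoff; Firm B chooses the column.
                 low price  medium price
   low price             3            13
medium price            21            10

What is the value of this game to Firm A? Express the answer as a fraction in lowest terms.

Row minima are 3 and 10, so Firm A's maximin is 10; column maxima are 21 and 13, so Firm B's minimax is 13. These differ, so the equilibrium is in mixed strategies.
Let Firm A play low price with probability p. Firm B is indifferent when 3p + 21(1−p) = 13p + 10(1−p), giving p = 11/21.
Let Firm B play low price with probability q. Firm A is indifferent when 3q + 13(1−q) = 21q + 10(1−q), giving q = 1/7.
The value is 3·(1/7) + (13)·(6/7) = 81/7.

81/7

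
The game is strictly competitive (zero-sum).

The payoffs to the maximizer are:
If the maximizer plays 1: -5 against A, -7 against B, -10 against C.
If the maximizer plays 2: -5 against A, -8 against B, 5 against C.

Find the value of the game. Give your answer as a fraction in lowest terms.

Column A is strictly dominated by B for the minimizer (it gives the maximizer more in every row).
The remaining 2×2 game on (1, 2) × (B, C) has no saddle point. Let the maximizer play 1 with probability p; indifference gives −7p − 8(1−p) = −10p + 5(1−p), so p = 13/16.
Similarly the minimizer's optimal q on B is 15/16, and the value is -7·(15/16) + (-10)·(1/16) = -115/16.

-115/16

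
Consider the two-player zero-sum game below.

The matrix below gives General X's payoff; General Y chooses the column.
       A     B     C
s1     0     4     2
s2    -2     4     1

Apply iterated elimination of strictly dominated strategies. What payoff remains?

0

Column C is strictly dominated by A for General Y (0<2, -2<1); eliminate C.
Column B is strictly dominated by A for General Y (0<4, -2<4); eliminate B.
Row s2 is strictly dominated by row s1 (0>-2); eliminate s2.
Only (s1, A) remains, with payoff 0.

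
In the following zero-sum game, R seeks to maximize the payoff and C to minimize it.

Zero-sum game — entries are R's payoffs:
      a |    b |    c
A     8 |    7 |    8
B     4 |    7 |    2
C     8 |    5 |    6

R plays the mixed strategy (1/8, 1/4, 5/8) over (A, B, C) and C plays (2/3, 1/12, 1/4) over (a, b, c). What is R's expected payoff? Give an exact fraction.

Against (2/3, 1/12, 1/4), each row's expected payoff is A: 95/12; B: 15/4; C: 29/4.
Taking the (1/8, 1/4, 5/8)-weighted average: (1/8)·(95/12) + (1/4)·(15/4) + (5/8)·(29/4) = 155/24.

155/24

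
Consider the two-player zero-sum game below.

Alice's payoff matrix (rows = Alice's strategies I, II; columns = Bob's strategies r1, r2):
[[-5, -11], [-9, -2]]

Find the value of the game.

Row minima are -11 and -9, so Alice's maximin is -9; column maxima are -5 and -2, so Bob's minimax is -5. These differ, so the equilibrium is in mixed strategies.
Let Alice play I with probability p. Bob is indifferent when −5p − 9(1−p) = −11p − 2(1−p), giving p = 7/13.
Let Bob play r1 with probability q. Alice is indifferent when −5q − 11(1−q) = −9q − 2(1−q), giving q = 9/13.
The value is -5·(9/13) + (-11)·(4/13) = -89/13.

-89/13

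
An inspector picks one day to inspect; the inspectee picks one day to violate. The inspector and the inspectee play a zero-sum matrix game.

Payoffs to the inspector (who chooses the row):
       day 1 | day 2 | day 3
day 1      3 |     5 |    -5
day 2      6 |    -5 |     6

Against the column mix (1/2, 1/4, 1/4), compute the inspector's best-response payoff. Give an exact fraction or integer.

day 1: (3)·(1/2) + (5)·(1/4) + (-5)·(1/4) = 3/2.
day 2: (6)·(1/2) + (-5)·(1/4) + (6)·(1/4) = 13/4.
The best pure response is day 2 with expected payoff 13/4.

13/4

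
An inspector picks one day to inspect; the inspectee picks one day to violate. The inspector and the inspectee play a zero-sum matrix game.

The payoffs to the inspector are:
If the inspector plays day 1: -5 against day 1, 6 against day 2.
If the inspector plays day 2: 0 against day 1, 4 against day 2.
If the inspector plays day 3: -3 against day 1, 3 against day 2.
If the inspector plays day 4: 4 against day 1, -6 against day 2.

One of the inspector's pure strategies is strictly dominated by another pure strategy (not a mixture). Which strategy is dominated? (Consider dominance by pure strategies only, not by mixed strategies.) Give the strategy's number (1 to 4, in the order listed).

3

Compare day 3 with day 2: 0 > -3, 4 > 3.
So day 2 strictly dominates day 3 for the inspector; day 3 is strictly dominated.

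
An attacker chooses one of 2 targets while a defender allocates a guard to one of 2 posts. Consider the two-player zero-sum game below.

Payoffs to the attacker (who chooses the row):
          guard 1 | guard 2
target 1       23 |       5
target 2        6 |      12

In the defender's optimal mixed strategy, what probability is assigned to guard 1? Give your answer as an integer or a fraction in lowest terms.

Row minima are 5 and 6, so the attacker's maximin is 6; column maxima are 23 and 12, so the defender's minimax is 12. These differ, so the equilibrium is in mixed strategies.
Let the defender play guard 1 with probability q. The attacker is indifferent when 23q + 5(1−q) = 6q + 12(1−q), giving q = 7/24.

7/24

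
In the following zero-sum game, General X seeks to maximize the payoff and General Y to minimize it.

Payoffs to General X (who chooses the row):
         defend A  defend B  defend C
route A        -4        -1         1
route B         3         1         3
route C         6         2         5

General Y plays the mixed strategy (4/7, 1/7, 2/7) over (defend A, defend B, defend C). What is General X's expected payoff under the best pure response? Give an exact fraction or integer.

route A: (-4)·(4/7) + (-1)·(1/7) + (1)·(2/7) = -15/7.
route B: (3)·(4/7) + (1)·(1/7) + (3)·(2/7) = 19/7.
route C: (6)·(4/7) + (2)·(1/7) + (5)·(2/7) = 36/7.
The best pure response is route C with expected payoff 36/7.

36/7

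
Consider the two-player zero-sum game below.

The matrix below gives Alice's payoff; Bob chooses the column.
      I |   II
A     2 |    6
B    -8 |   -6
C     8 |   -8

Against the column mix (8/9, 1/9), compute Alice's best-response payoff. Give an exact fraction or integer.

56/9

A: (2)·(8/9) + (6)·(1/9) = 22/9.
B: (-8)·(8/9) + (-6)·(1/9) = -70/9.
C: (8)·(8/9) + (-8)·(1/9) = 56/9.
The best pure response is C with expected payoff 56/9.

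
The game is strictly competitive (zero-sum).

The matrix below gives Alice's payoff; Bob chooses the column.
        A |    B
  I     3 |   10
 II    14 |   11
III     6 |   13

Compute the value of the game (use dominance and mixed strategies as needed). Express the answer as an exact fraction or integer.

Row I is strictly dominated by row III, so Alice never plays it.
The remaining 2×2 game on (II, III) × (A, B) has no saddle point. Let Alice play II with probability p; indifference gives 14p + 6(1−p) = 11p + 13(1−p), so p = 7/10.
Similarly Bob's optimal q on A is 1/5, and the value is 14·(1/5) + (11)·(4/5) = 58/5.

58/5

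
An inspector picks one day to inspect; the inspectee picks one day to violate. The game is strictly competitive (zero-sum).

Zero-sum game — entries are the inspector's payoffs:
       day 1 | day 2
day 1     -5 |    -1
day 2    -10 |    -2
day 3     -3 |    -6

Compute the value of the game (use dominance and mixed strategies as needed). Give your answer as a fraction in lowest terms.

Row day 2 is strictly dominated by row day 1, so the inspector never plays it.
The remaining 2×2 game on (day 1, day 3) × (day 1, day 2) has no saddle point. Let the inspector play day 1 with probability p; indifference gives −5p − 3(1−p) = −p − 6(1−p), so p = 3/7.
Similarly the inspectee's optimal q on day 1 is 5/7, and the value is -5·(5/7) + (-1)·(2/7) = -27/7.

-27/7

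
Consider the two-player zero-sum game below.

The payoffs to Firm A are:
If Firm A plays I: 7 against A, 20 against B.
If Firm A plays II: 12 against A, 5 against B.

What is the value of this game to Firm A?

Row minima are 7 and 5, so Firm A's maximin is 7; column maxima are 12 and 20, so Firm B's minimax is 12. These differ, so the equilibrium is in mixed strategies.
Let Firm A play I with probability p. Firm B is indifferent when 7p + 12(1−p) = 20p + 5(1−p), giving p = 7/20.
Let Firm B play A with probability q. Firm A is indifferent when 7q + 20(1−q) = 12q + 5(1−q), giving q = 3/4.
The value is 7·(3/4) + (20)·(1/4) = 41/4.

41/4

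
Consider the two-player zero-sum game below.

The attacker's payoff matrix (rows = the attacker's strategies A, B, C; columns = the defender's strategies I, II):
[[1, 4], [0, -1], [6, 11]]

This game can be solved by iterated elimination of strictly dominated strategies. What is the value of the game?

6

Row A is strictly dominated by row C (6>1, 11>4); eliminate A.
Row B is strictly dominated by row C (6>0, 11>-1); eliminate B.
Column II is strictly dominated by I for the defender (6<11); eliminate II.
Only (C, I) remains, with payoff 6.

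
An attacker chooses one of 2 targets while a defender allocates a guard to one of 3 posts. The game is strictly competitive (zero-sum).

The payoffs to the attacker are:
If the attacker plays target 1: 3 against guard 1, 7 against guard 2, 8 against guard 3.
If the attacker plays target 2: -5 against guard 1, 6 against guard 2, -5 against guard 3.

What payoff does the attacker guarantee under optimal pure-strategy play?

3

Row minima: 3, -5 → the attacker's maximin is 3.
Column maxima: 3, 7, 8 → the defender's minimax is 3.
They coincide at (target 1, guard 1), so the value is 3.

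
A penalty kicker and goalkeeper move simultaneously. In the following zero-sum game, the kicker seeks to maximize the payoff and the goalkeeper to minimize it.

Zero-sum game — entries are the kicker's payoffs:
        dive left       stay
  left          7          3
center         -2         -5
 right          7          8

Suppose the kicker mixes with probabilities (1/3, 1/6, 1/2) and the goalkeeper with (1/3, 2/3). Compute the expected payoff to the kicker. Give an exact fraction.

Against (1/3, 2/3), each row's expected payoff is left: 13/3; center: -4; right: 23/3.
Taking the (1/3, 1/6, 1/2)-weighted average: (1/3)·(13/3) + (1/6)·(-4) + (1/2)·(23/3) = 83/18.

83/18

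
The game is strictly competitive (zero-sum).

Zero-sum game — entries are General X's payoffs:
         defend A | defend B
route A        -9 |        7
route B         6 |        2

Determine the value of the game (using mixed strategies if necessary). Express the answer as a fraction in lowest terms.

3

Row minima are -9 and 2, so General X's maximin is 2; column maxima are 6 and 7, so General Y's minimax is 6. These differ, so the equilibrium is in mixed strategies.
Let General X play route A with probability p. General Y is indifferent when −9p + 6(1−p) = 7p + 2(1−p), giving p = 1/5.
Let General Y play defend A with probability q. General X is indifferent when −9q + 7(1−q) = 6q + 2(1−q), giving q = 1/4.
The value is -9·(1/4) + (7)·(3/4) = 3.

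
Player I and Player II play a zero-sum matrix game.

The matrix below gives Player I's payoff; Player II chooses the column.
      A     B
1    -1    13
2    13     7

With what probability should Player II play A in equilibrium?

3/10

Row minima are -1 and 7, so Player I's maximin is 7; column maxima are 13 and 13, so Player II's minimax is 13. These differ, so the equilibrium is in mixed strategies.
Let Player II play A with probability q. Player I is indifferent when −q + 13(1−q) = 13q + 7(1−q), giving q = 3/10.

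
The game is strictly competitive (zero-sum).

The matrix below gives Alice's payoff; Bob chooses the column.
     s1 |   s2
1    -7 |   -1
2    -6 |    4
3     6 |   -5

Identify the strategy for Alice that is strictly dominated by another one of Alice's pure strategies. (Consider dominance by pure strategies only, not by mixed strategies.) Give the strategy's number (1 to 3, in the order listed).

1

Compare 1 with 2: -6 > -7, 4 > -1.
So 2 strictly dominates 1 for Alice; 1 is strictly dominated.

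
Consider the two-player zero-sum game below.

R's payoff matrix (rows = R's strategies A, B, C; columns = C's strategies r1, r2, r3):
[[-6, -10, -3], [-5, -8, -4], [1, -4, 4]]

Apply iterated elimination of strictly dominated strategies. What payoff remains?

Row A is strictly dominated by row C (1>-6, -4>-10, 4>-3); eliminate A.
Column r1 is strictly dominated by r2 for C (-8<-5, -4<1); eliminate r1.
Row B is strictly dominated by row C (-4>-8, 4>-4); eliminate B.
Column r3 is strictly dominated by r2 for C (-4<4); eliminate r3.
Only (C, r2) remains, with payoff -4.

-4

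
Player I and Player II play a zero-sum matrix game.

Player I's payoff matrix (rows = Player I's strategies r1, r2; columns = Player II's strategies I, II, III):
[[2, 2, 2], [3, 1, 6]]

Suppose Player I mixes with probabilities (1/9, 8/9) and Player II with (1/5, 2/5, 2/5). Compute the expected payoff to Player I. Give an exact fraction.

146/45

Against (1/5, 2/5, 2/5), each row's expected payoff is r1: 2; r2: 17/5.
Taking the (1/9, 8/9)-weighted average: (1/9)·(2) + (8/9)·(17/5) = 146/45.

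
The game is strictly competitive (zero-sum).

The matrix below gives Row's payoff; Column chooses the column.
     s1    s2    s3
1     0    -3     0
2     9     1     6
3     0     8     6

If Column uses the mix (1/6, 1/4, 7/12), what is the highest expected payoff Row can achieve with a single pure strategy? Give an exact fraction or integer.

1: (0)·(1/6) + (-3)·(1/4) + (0)·(7/12) = -3/4.
2: (9)·(1/6) + (1)·(1/4) + (6)·(7/12) = 21/4.
3: (0)·(1/6) + (8)·(1/4) + (6)·(7/12) = 11/2.
The best pure response is 3 with expected payoff 11/2.

11/2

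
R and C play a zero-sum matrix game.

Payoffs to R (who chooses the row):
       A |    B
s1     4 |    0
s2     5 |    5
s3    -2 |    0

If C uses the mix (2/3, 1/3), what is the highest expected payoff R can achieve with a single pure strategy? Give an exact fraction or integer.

s1: (4)·(2/3) + (0)·(1/3) = 8/3.
s2: (5)·(2/3) + (5)·(1/3) = 5.
s3: (-2)·(2/3) + (0)·(1/3) = -4/3.
The best pure response is s2 with expected payoff 5.

5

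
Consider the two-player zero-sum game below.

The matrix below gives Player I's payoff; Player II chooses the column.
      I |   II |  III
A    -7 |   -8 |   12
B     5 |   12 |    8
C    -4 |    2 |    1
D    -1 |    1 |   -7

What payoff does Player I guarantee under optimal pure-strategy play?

Row minima: -8, 5, -4, -7 → Player I's maximin is 5.
Column maxima: 5, 12, 12 → Player II's minimax is 5.
They coincide at (B, I), so the value is 5.

5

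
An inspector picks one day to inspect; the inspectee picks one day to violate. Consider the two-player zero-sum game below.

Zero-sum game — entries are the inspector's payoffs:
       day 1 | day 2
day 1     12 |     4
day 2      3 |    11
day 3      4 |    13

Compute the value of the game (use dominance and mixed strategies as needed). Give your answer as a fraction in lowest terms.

Row day 2 is strictly dominated by row day 3, so the inspector never plays it.
The remaining 2×2 game on (day 1, day 3) × (day 1, day 2) has no saddle point. Let the inspector play day 1 with probability p; indifference gives 12p + 4(1−p) = 4p + 13(1−p), so p = 9/17.
Similarly the inspectee's optimal q on day 1 is 9/17, and the value is 12·(9/17) + (4)·(8/17) = 140/17.

140/17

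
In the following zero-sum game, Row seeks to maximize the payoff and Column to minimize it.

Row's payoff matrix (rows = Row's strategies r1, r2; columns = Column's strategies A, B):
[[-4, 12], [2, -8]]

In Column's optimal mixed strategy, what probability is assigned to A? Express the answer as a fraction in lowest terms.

10/13

Row minima are -4 and -8, so Row's maximin is -4; column maxima are 2 and 12, so Column's minimax is 2. These differ, so the equilibrium is in mixed strategies.
Let Column play A with probability q. Row is indifferent when −4q + 12(1−q) = 2q − 8(1−q), giving q = 10/13.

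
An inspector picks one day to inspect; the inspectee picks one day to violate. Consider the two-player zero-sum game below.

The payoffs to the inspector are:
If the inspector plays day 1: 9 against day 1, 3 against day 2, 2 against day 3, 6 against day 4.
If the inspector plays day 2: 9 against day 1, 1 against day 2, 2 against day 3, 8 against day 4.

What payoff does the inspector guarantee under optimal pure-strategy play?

2

Row minima: 2, 1 → the inspector's maximin is 2.
Column maxima: 9, 3, 2, 8 → the inspectee's minimax is 2.
They coincide at (day 1, day 3), so the value is 2.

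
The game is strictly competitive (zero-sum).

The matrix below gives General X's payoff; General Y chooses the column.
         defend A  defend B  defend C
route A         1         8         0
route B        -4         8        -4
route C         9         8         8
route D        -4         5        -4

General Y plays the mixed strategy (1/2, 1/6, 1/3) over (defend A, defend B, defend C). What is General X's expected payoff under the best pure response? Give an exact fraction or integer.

17/2

route A: (1)·(1/2) + (8)·(1/6) + (0)·(1/3) = 11/6.
route B: (-4)·(1/2) + (8)·(1/6) + (-4)·(1/3) = -2.
route C: (9)·(1/2) + (8)·(1/6) + (8)·(1/3) = 17/2.
route D: (-4)·(1/2) + (5)·(1/6) + (-4)·(1/3) = -5/2.
The best pure response is route C with expected payoff 17/2.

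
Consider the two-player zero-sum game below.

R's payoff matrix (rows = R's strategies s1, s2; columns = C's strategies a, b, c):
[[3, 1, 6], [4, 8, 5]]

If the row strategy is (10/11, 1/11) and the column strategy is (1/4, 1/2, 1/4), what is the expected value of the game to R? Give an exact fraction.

Against (1/4, 1/2, 1/4), each row's expected payoff is s1: 11/4; s2: 25/4.
Taking the (10/11, 1/11)-weighted average: (10/11)·(11/4) + (1/11)·(25/4) = 135/44.

135/44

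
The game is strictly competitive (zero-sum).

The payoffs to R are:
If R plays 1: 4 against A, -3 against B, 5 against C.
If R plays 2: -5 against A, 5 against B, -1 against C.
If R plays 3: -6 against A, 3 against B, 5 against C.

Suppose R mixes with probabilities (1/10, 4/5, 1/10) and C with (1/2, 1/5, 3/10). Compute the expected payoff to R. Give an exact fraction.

Against (1/2, 1/5, 3/10), each row's expected payoff is 1: 29/10; 2: -9/5; 3: -9/10.
Taking the (1/10, 4/5, 1/10)-weighted average: (1/10)·(29/10) + (4/5)·(-9/5) + (1/10)·(-9/10) = -31/25.

-31/25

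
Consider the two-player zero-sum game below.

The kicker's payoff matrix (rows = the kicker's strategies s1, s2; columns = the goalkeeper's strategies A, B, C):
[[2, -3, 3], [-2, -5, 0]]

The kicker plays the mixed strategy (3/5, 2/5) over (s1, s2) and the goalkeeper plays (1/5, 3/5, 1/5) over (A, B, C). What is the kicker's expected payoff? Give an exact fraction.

-46/25

Against (1/5, 3/5, 1/5), each row's expected payoff is s1: -4/5; s2: -17/5.
Taking the (3/5, 2/5)-weighted average: (3/5)·(-4/5) + (2/5)·(-17/5) = -46/25.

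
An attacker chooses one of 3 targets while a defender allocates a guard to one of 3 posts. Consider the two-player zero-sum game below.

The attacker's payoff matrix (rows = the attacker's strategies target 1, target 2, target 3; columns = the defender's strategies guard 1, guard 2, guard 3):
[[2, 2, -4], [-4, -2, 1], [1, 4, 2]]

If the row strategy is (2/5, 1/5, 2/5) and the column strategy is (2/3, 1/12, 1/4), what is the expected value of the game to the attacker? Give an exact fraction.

17/60

Against (2/3, 1/12, 1/4), each row's expected payoff is target 1: 1/2; target 2: -31/12; target 3: 3/2.
Taking the (2/5, 1/5, 2/5)-weighted average: (2/5)·(1/2) + (1/5)·(-31/12) + (2/5)·(3/2) = 17/60.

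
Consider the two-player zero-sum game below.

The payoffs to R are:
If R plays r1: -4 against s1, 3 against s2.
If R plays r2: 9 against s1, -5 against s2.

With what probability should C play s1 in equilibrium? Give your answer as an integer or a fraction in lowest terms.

Row minima are -4 and -5, so R's maximin is -4; column maxima are 9 and 3, so C's minimax is 3. These differ, so the equilibrium is in mixed strategies.
Let C play s1 with probability q. R is indifferent when −4q + 3(1−q) = 9q − 5(1−q), giving q = 8/21.

8/21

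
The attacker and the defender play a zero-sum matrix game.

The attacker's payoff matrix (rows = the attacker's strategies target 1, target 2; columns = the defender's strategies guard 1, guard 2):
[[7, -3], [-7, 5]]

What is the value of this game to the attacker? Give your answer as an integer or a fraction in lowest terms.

Row minima are -3 and -7, so the attacker's maximin is -3; column maxima are 7 and 5, so the defender's minimax is 5. These differ, so the equilibrium is in mixed strategies.
Let the attacker play target 1 with probability p. The defender is indifferent when 7p − 7(1−p) = −3p + 5(1−p), giving p = 6/11.
Let the defender play guard 1 with probability q. The attacker is indifferent when 7q − 3(1−q) = −7q + 5(1−q), giving q = 4/11.
The value is 7·(4/11) + (-3)·(7/11) = 7/11.

7/11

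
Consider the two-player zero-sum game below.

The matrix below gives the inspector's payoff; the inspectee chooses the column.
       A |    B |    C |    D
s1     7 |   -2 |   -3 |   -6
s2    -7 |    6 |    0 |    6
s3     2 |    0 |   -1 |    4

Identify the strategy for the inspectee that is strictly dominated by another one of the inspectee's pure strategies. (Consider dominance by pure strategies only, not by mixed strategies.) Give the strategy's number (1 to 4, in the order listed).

The inspectee prefers columns that give the inspector less. Compare B with C: -3 < -2, 0 < 6, -1 < 0.
So C strictly dominates B for the inspectee; B is strictly dominated.

2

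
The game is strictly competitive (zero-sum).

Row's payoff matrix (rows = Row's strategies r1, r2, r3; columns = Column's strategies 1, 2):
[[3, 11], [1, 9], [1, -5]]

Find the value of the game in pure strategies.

Row minima: 3, 1, -5 → Row's maximin is 3.
Column maxima: 3, 11 → Column's minimax is 3.
They coincide at (r1, 1), so the value is 3.

3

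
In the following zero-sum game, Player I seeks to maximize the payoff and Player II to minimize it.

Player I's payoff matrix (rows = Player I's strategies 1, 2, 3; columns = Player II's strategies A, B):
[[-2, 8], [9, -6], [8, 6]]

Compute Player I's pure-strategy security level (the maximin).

The worst-case payoff for each row is 1: -2, 2: -6, 3: 6.
The best of these is 6.

6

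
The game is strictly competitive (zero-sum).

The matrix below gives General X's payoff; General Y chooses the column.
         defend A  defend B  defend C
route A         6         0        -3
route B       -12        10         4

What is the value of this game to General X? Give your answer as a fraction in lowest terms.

-12/25

Column defend B is strictly dominated by defend C for General Y (it gives General X more in every row).
The remaining 2×2 game on (route A, route B) × (defend A, defend C) has no saddle point. Let General X play route A with probability p; indifference gives 6p − 12(1−p) = −3p + 4(1−p), so p = 16/25.
Similarly General Y's optimal q on defend A is 7/25, and the value is 6·(7/25) + (-3)·(18/25) = -12/25.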